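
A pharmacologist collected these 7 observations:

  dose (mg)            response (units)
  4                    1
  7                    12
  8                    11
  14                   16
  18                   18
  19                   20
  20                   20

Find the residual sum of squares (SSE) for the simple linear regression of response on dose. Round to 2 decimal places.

n = 7, Σx = 90, Σy = 98, Σxy = 1504, Σx² = 1410, Σy² = 1646
Sxx = Σx² − (Σx)²/n = 1410 − 1157.142857 = 252.857143
Sxy = Σxy − (Σx)(Σy)/n = 1504 − 1260 = 244
Syy = Σy² − (Σy)²/n = 1646 − 1372 = 274
b = Sxy/Sxx = 244/252.857143 = 0.964972
SSE = Syy − b·Sxy = 274 − 0.964972·244 = 38.546893

38.55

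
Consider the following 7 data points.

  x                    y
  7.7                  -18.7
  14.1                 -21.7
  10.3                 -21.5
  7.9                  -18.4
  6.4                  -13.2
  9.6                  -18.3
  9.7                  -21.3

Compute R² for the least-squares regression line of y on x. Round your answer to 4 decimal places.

0.5927

n = 7, Σx = 65.7, Σy = -133.1, Σxy = -1283.54, Σx² = 653.81, Σy² = 2584.21
Sxx = Σx² − (Σx)²/n = 653.81 − 616.641429 = 37.168571
Sxy = Σxy − (Σx)(Σy)/n = -1283.54 − (-1249.238571) = -34.301429
Syy = Σy² − (Σy)²/n = 2584.21 − 2530.801429 = 53.408571
R² = Sxy²/(Sxx·Syy) = (-34.301429)²/(37.168571·53.408571) = 0.592704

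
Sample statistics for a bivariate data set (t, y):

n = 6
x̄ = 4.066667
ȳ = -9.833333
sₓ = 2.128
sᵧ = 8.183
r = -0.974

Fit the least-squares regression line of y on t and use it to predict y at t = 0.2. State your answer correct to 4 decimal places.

4.6489

b = r · sᵧ/sₓ = -0.974 · 8.183/2.128 = -3.745414
a = ȳ − b·x̄ = -9.833333 − (-3.745414)·4.066667 = 5.398020
ŷ(0.2) = a + b·0.2 = 5.398020 + (-3.745414)·0.2 = 4.648938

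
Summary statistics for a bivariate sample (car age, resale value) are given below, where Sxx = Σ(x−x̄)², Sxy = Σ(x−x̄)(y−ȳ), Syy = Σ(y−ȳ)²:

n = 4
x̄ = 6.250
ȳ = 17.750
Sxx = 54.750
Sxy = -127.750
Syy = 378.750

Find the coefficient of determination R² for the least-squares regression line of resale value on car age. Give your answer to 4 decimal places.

0.7870

R² = Sxy²/(Sxx·Syy) = (-127.75)²/(54.75·378.75) = 0.787019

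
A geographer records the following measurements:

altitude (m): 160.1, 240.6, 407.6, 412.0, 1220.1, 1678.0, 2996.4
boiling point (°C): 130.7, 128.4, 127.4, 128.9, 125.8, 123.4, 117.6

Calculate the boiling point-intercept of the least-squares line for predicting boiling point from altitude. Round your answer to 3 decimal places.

130.252

n = 7, Σx = 7114.8, Σy = 882.2, Σxy = 869783.57, Σx² = 13702143.1
Sxx = Σx² − (Σx)²/n = 13702143.1 − 7231482.72 = 6470660.38
Sxy = Σxy − (Σx)(Σy)/n = 869783.57 − 896668.08 = -26884.51
b = Sxy/Sxx = -26884.51/6470660.38 = -0.004155
a = ȳ − b·x̄ = 126.028571 − (-0.004155)·1016.4 = 130.251543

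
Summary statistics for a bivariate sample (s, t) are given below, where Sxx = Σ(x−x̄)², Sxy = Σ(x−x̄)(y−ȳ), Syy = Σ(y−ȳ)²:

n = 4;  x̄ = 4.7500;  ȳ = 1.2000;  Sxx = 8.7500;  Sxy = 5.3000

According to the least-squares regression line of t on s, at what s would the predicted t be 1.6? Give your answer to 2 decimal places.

5.41

b = Sxy/Sxx = 5.3/8.75 = 0.605714
a = ȳ − b·x̄ = 1.2 − 0.605714·4.75 = -1.677143
Set a + b·x = 1.6: x = (1.6 − (-1.677143)) / 0.605714 = 5.410377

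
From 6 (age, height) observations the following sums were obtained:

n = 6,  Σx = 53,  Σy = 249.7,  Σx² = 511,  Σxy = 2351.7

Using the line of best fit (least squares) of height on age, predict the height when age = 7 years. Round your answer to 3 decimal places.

35.367

Sxx = Σx² − (Σx)²/n = 511 − 468.166667 = 42.833333
Sxy = Σxy − (Σx)(Σy)/n = 2351.7 − 2205.683333 = 146.016667
b = Sxy/Sxx = 146.016667/42.833333 = 3.408949
a = ȳ − b·x̄ = 41.616667 − 3.408949·8.833333 = 11.504280
ŷ(7) = a + b·7 = 11.504280 + 3.408949·7 = 35.366926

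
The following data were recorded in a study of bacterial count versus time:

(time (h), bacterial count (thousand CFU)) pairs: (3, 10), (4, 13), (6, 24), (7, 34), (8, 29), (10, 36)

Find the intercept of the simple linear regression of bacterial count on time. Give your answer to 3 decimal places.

-0.620

n = 6, Σx = 38, Σy = 146, Σxy = 1056, Σx² = 274
Sxx = Σx² − (Σx)²/n = 274 − 240.666667 = 33.333333
Sxy = Σxy − (Σx)(Σy)/n = 1056 − 924.666667 = 131.333333
b = Sxy/Sxx = 131.333333/33.333333 = 3.94
a = ȳ − b·x̄ = 24.333333 − 3.94·6.333333 = -0.62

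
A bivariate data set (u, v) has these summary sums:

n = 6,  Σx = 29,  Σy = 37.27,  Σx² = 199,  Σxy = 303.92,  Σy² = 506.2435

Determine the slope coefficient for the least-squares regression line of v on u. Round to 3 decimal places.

2.104

Sxx = Σx² − (Σx)²/n = 199 − 140.166667 = 58.833333
Sxy = Σxy − (Σx)(Σy)/n = 303.92 − 180.138333 = 123.781667
b = Sxy/Sxx = 123.781667/58.833333 = 2.103938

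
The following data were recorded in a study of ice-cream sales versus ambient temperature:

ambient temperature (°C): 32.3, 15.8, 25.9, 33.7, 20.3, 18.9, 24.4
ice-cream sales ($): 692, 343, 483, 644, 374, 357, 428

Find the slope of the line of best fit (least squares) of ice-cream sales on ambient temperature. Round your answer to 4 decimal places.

n = 7, Σx = 171.3, Σy = 3321, Σxy = 86766.2, Σx² = 4464.09
Sxx = Σx² − (Σx)²/n = 4464.09 − 4191.955714 = 272.134286
Sxy = Σxy − (Σx)(Σy)/n = 86766.2 − 81269.614286 = 5496.585714
b = Sxy/Sxx = 5496.585714/272.134286 = 20.198064

20.1981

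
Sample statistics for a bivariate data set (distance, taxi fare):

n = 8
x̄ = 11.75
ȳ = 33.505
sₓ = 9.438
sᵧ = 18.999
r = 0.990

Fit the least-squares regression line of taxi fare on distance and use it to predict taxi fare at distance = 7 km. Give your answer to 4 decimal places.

24.0387

b = r · sᵧ/sₓ = 0.99 · 18.999/9.438 = 1.992902
a = ȳ − b·x̄ = 33.505 − 1.992902·11.75 = 10.088400
ŷ(7) = a + b·7 = 10.088400 + 1.992902·7 = 24.038715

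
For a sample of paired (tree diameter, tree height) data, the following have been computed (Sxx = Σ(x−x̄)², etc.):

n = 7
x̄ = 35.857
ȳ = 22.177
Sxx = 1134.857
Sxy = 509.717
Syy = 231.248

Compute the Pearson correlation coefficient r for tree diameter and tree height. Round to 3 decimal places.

0.995

r = Sxy/√(Sxx·Syy) = 509.717/√(262433.411536) = 509.717/512.282550 = 0.994992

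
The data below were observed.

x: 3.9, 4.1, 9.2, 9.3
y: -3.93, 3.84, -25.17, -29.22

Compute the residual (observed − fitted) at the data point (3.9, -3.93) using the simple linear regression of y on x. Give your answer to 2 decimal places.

-4.33

n = 4, Σx = 26.5, Σy = -54.48, Σxy = -502.893, Σx² = 203.15
Sxx = Σx² − (Σx)²/n = 203.15 − 175.5625 = 27.5875
Sxy = Σxy − (Σx)(Σy)/n = -502.893 − (-360.93) = -141.963
b = Sxy/Sxx = -141.963/27.5875 = -5.145918
a = ȳ − b·x̄ = -13.62 − (-5.145918)·6.625 = 20.471704
ŷ(3.9) = 20.471704 + (-5.145918)·3.9 = 0.402625
residual = y − ŷ = -3.93 − 0.402625 = -4.332625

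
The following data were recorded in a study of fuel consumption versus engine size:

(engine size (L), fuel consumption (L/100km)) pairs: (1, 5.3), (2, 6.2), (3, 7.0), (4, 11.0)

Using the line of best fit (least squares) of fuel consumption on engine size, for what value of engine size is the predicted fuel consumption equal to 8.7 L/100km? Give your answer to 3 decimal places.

3.240

n = 4, Σx = 10, Σy = 29.5, Σxy = 82.7, Σx² = 30
Sxx = Σx² − (Σx)²/n = 30 − 25 = 5
Sxy = Σxy − (Σx)(Σy)/n = 82.7 − 73.75 = 8.95
b = Sxy/Sxx = 8.95/5 = 1.79
a = ȳ − b·x̄ = 7.375 − 1.79·2.5 = 2.9
Set a + b·x = 8.7: x = (8.7 − 2.9) / 1.79 = 3.240223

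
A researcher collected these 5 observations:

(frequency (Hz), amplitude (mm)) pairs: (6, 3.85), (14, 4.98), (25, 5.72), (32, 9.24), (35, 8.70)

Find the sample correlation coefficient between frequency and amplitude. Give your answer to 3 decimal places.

n = 5, Σx = 112, Σy = 32.49, Σxy = 836, Σx² = 3106, Σy² = 233.4089
Sxx = Σx² − (Σx)²/n = 3106 − 2508.8 = 597.2
Sxy = Σxy − (Σx)(Σy)/n = 836 − 727.776 = 108.224
Syy = Σy² − (Σy)²/n = 233.4089 − 211.12002 = 22.28888
r = Sxy/√(Sxx·Syy) = 108.224/√(13310.919136) = 108.224/115.372957 = 0.938036

0.938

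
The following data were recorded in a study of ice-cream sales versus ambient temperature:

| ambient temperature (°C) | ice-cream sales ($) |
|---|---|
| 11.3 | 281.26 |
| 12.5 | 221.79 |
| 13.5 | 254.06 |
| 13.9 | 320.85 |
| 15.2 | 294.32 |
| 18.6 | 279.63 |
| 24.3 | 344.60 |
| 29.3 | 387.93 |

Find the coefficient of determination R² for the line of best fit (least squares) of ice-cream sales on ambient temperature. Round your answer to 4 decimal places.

n = 8, Σx = 138.6, Σy = 2384.44, Σxy = 43255.149, Σx² = 2685.38, Σy² = 729845.242
Sxx = Σx² − (Σx)²/n = 2685.38 − 2401.245 = 284.135
Sxy = Σxy − (Σx)(Σy)/n = 43255.149 − 41310.423 = 1944.726
Syy = Σy² − (Σy)²/n = 729845.242 − 710694.2642 = 19150.9778
R² = Sxy²/(Sxx·Syy) = (1944.726)²/(284.135·19150.9778) = 0.695026

0.6950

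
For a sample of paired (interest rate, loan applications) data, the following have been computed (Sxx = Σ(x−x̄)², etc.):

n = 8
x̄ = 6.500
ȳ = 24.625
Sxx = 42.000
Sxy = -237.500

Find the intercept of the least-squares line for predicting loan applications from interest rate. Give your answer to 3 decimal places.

b = Sxy/Sxx = -237.5/42 = -5.654762
a = ȳ − b·x̄ = 24.625 − (-5.654762)·6.5 = 61.380952

61.381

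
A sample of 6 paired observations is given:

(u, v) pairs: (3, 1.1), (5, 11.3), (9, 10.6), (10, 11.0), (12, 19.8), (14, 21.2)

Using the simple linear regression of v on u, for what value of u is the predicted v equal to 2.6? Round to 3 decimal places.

n = 6, Σx = 53, Σy = 75, Σxy = 799.6, Σx² = 555
Sxx = Σx² − (Σx)²/n = 555 − 468.166667 = 86.833333
Sxy = Σxy − (Σx)(Σy)/n = 799.6 − 662.5 = 137.1
b = Sxy/Sxx = 137.1/86.833333 = 1.578887
a = ȳ − b·x̄ = 12.5 − 1.578887·8.833333 = -1.446833
Set a + b·x = 2.6: x = (2.6 − (-1.446833)) / 1.578887 = 2.563093

2.563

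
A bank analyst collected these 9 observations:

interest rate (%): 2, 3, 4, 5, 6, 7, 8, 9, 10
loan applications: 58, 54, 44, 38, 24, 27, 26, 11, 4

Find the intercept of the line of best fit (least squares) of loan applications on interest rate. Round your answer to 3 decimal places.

n = 9, Σx = 54, Σy = 286, Σxy = 1324, Σx² = 384
Sxx = Σx² − (Σx)²/n = 384 − 324 = 60
Sxy = Σxy − (Σx)(Σy)/n = 1324 − 1716 = -392
b = Sxy/Sxx = -392/60 = -6.533333
a = ȳ − b·x̄ = 31.777778 − (-6.533333)·6 = 70.977778

70.978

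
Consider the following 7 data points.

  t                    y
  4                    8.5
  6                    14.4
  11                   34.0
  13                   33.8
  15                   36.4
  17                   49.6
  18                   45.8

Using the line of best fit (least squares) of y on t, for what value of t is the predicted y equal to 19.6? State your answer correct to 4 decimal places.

n = 7, Σx = 84, Σy = 222.5, Σxy = 3147.4, Σx² = 1180
Sxx = Σx² − (Σx)²/n = 1180 − 1008 = 172
Sxy = Σxy − (Σx)(Σy)/n = 3147.4 − 2670 = 477.4
b = Sxy/Sxx = 477.4/172 = 2.775581
a = ȳ − b·x̄ = 31.785714 − 2.775581·12 = -1.521262
Set a + b·x = 19.6: x = (19.6 − (-1.521262)) / 2.775581 = 7.609671

7.6097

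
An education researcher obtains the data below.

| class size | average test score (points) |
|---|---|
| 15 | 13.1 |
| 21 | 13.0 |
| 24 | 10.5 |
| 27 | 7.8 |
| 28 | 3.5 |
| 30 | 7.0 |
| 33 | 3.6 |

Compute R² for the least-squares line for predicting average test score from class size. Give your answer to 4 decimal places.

0.7838

n = 7, Σx = 178, Σy = 58.5, Σxy = 1358.9, Σx² = 4744, Σy² = 585.91
Sxx = Σx² − (Σx)²/n = 4744 − 4526.285714 = 217.714286
Sxy = Σxy − (Σx)(Σy)/n = 1358.9 − 1487.571429 = -128.671429
Syy = Σy² − (Σy)²/n = 585.91 − 488.892857 = 97.017143
R² = Sxy²/(Sxx·Syy) = (-128.671429)²/(217.714286·97.017143) = 0.783843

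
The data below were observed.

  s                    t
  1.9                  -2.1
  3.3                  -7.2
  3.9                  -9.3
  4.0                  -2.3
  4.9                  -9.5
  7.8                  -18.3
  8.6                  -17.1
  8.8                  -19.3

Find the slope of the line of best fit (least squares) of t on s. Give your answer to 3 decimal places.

-2.462

n = 8, Σx = 43.2, Σy = -85.1, Σxy = -579.41, Σx² = 281.96
Sxx = Σx² − (Σx)²/n = 281.96 − 233.28 = 48.68
Sxy = Σxy − (Σx)(Σy)/n = -579.41 − (-459.54) = -119.87
b = Sxy/Sxx = -119.87/48.68 = -2.462408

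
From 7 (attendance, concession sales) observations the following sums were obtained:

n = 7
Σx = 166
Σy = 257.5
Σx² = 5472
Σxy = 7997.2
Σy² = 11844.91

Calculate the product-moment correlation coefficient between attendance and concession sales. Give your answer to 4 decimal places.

Sxx = Σx² − (Σx)²/n = 5472 − 3936.571429 = 1535.428571
Sxy = Σxy − (Σx)(Σy)/n = 7997.2 − 6106.428571 = 1890.771429
Syy = Σy² − (Σy)²/n = 11844.91 − 9472.321429 = 2372.588571
r = Sxy/√(Sxx·Syy) = 1890.771429/√(3642940.280816) = 1890.771429/1908.648810 = 0.990633

0.9906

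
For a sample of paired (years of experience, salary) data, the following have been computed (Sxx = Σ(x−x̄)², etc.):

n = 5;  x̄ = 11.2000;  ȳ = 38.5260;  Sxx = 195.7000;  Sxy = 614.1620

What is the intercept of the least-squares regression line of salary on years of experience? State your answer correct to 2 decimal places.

3.38

b = Sxy/Sxx = 614.162/195.7 = 3.138283
a = ȳ − b·x̄ = 38.526 − 3.138283·11.2 = 3.377229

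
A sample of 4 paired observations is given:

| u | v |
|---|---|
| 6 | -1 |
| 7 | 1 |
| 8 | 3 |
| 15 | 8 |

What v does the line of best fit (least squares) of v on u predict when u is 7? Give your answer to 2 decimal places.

n = 4, Σx = 36, Σy = 11, Σxy = 145, Σx² = 374
Sxx = Σx² − (Σx)²/n = 374 − 324 = 50
Sxy = Σxy − (Σx)(Σy)/n = 145 − 99 = 46
b = Sxy/Sxx = 46/50 = 0.92
a = ȳ − b·x̄ = 2.75 − 0.92·9 = -5.53
ŷ(7) = a + b·7 = -5.53 + 0.92·7 = 0.91

0.91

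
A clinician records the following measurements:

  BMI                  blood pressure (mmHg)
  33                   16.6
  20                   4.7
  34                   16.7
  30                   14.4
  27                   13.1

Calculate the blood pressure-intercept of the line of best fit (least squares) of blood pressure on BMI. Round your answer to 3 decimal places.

n = 5, Σx = 144, Σy = 65.5, Σxy = 1995.3, Σx² = 4274
Sxx = Σx² − (Σx)²/n = 4274 − 4147.2 = 126.8
Sxy = Σxy − (Σx)(Σy)/n = 1995.3 − 1886.4 = 108.9
b = Sxy/Sxx = 108.9/126.8 = 0.858833
a = ȳ − b·x̄ = 13.1 − 0.858833·28.8 = -11.634385

-11.634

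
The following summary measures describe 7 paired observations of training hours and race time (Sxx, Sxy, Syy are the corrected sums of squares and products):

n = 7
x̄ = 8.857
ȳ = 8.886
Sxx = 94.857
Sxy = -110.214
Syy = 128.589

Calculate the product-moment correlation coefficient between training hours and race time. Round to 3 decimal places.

r = Sxy/√(Sxx·Syy) = -110.214/√(12197.566773) = -110.214/110.442595 = -0.997930

-0.998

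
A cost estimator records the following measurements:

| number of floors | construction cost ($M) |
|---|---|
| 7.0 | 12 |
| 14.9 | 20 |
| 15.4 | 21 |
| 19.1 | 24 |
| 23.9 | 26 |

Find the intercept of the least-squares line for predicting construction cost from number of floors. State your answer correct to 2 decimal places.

6.99

n = 5, Σx = 80.3, Σy = 103, Σxy = 1785.2, Σx² = 1444.19
Sxx = Σx² − (Σx)²/n = 1444.19 − 1289.618 = 154.572
Sxy = Σxy − (Σx)(Σy)/n = 1785.2 − 1654.18 = 131.02
b = Sxy/Sxx = 131.02/154.572 = 0.847631
a = ȳ − b·x̄ = 20.6 − 0.847631·16.06 = 6.987048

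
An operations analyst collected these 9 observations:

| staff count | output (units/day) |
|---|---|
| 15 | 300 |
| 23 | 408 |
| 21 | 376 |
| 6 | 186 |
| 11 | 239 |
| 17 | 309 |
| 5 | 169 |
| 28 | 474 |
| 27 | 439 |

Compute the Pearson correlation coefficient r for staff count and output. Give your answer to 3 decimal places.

0.997

n = 9, Σx = 153, Σy = 2900, Σxy = 56748, Σx² = 3179, Σy² = 1030996
Sxx = Σx² − (Σx)²/n = 3179 − 2601 = 578
Sxy = Σxy − (Σx)(Σy)/n = 56748 − 49300 = 7448
Syy = Σy² − (Σy)²/n = 1030996 − 934444.444444 = 96551.555556
r = Sxy/√(Sxx·Syy) = 7448/√(55806799.111111) = 7448/7470.394843 = 0.997002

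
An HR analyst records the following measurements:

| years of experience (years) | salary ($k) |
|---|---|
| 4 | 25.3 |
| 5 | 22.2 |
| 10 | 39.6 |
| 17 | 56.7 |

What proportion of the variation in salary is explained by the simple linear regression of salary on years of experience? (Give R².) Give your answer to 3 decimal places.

n = 4, Σx = 36, Σy = 143.8, Σxy = 1572.1, Σx² = 430, Σy² = 5915.98
Sxx = Σx² − (Σx)²/n = 430 − 324 = 106
Sxy = Σxy − (Σx)(Σy)/n = 1572.1 − 1294.2 = 277.9
Syy = Σy² − (Σy)²/n = 5915.98 − 5169.61 = 746.37
R² = Sxy²/(Sxx·Syy) = (277.9)²/(106·746.37) = 0.976151

0.976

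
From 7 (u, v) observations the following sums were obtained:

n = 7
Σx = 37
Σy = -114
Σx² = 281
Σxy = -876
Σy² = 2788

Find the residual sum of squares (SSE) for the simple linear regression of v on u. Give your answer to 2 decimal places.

Sxx = Σx² − (Σx)²/n = 281 − 195.571429 = 85.428571
Sxy = Σxy − (Σx)(Σy)/n = -876 − (-602.571429) = -273.428571
Syy = Σy² − (Σy)²/n = 2788 − 1856.571429 = 931.428571
b = Sxy/Sxx = -273.428571/85.428571 = -3.200669
SSE = Syy − b·Sxy = 931.428571 − (-3.200669)·(-273.428571) = 56.274247

56.27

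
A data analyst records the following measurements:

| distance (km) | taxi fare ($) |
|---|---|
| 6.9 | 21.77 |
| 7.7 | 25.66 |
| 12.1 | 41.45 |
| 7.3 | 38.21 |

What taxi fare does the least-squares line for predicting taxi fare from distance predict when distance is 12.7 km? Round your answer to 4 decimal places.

43.2290

n = 4, Σx = 34, Σy = 127.09, Σxy = 1128.273, Σx² = 306.6
Sxx = Σx² − (Σx)²/n = 306.6 − 289 = 17.6
Sxy = Σxy − (Σx)(Σy)/n = 1128.273 − 1080.265 = 48.008
b = Sxy/Sxx = 48.008/17.6 = 2.727727
a = ȳ − b·x̄ = 31.7725 − 2.727727·8.5 = 8.586818
ŷ(12.7) = a + b·12.7 = 8.586818 + 2.727727·12.7 = 43.228955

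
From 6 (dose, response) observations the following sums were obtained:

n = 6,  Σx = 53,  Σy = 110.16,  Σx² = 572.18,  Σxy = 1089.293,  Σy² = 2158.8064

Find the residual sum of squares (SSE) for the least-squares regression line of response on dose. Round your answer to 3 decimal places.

Sxx = Σx² − (Σx)²/n = 572.18 − 468.166667 = 104.013333
Sxy = Σxy − (Σx)(Σy)/n = 1089.293 − 973.08 = 116.213
Syy = Σy² − (Σy)²/n = 2158.8064 − 2022.5376 = 136.2688
b = Sxy/Sxx = 116.213/104.013333 = 1.117289
SSE = Syy − b·Sxy = 136.2688 − 1.117289·116.213 = 6.425241

6.425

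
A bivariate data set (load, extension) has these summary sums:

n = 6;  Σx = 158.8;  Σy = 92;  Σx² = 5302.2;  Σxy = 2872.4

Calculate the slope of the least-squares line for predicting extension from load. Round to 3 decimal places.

Sxx = Σx² − (Σx)²/n = 5302.2 − 4202.906667 = 1099.293333
Sxy = Σxy − (Σx)(Σy)/n = 2872.4 − 2434.933333 = 437.466667
b = Sxy/Sxx = 437.466667/1099.293333 = 0.397953

0.398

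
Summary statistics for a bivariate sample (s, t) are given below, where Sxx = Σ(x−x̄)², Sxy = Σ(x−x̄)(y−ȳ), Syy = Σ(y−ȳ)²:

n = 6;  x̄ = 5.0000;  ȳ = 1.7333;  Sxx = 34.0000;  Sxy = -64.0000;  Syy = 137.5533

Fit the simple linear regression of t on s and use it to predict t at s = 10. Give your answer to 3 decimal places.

b = Sxy/Sxx = -64/34 = -1.882353
a = ȳ − b·x̄ = 1.7333 − (-1.882353)·5 = 11.145065
ŷ(10) = a + b·10 = 11.145065 + (-1.882353)·10 = -7.678465

-7.678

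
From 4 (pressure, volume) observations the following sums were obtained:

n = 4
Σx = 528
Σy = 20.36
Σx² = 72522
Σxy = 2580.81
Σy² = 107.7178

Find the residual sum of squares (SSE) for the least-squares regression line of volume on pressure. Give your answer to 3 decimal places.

Sxx = Σx² − (Σx)²/n = 72522 − 69696 = 2826
Sxy = Σxy − (Σx)(Σy)/n = 2580.81 − 2687.52 = -106.71
Syy = Σy² − (Σy)²/n = 107.7178 − 103.6324 = 4.0854
b = Sxy/Sxx = -106.71/2826 = -0.037760
SSE = Syy − b·Sxy = 4.0854 − (-0.037760)·(-106.71) = 0.056021

0.056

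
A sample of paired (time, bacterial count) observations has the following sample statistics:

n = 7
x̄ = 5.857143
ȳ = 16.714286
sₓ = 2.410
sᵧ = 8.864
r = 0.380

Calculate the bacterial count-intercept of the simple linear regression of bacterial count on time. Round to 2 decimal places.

b = r · sᵧ/sₓ = 0.38 · 8.864/2.41 = 1.397643
a = ȳ − b·x̄ = 16.714286 − 1.397643·5.857143 = 8.528090

8.53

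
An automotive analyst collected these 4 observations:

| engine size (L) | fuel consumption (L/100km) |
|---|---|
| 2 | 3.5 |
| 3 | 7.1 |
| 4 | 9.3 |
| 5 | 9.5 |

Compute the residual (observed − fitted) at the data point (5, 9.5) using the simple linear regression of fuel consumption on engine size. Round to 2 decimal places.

n = 4, Σx = 14, Σy = 29.4, Σxy = 113, Σx² = 54
Sxx = Σx² − (Σx)²/n = 54 − 49 = 5
Sxy = Σxy − (Σx)(Σy)/n = 113 − 102.9 = 10.1
b = Sxy/Sxx = 10.1/5 = 2.02
a = ȳ − b·x̄ = 7.35 − 2.02·3.5 = 0.28
ŷ(5) = 0.28 + 2.02·5 = 10.38
residual = y − ŷ = 9.5 − 10.38 = -0.88

-0.88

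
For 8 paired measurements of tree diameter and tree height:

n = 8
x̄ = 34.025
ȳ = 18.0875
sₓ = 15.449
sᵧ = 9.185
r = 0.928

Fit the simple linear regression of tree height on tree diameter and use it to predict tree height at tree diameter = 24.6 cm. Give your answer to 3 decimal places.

b = r · sᵧ/sₓ = 0.928 · 9.185/15.449 = 0.551730
a = ȳ − b·x̄ = 18.0875 − 0.551730·34.025 = -0.685120
ŷ(24.6) = a + b·24.6 = -0.685120 + 0.551730·24.6 = 12.887443

12.887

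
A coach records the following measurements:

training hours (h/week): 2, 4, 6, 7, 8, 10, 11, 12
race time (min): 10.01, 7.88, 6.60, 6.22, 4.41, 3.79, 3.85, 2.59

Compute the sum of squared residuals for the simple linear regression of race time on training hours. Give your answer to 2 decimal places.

1.60

n = 8, Σx = 60, Σy = 45.35, Σxy = 281.29, Σx² = 534, Σy² = 299.8857
Sxx = Σx² − (Σx)²/n = 534 − 450 = 84
Sxy = Σxy − (Σx)(Σy)/n = 281.29 − 340.125 = -58.835
Syy = Σy² − (Σy)²/n = 299.8857 − 257.077812 = 42.807887
b = Sxy/Sxx = -58.835/84 = -0.700417
SSE = Syy − b·Sxy = 42.807887 − (-0.700417)·(-58.835) = 1.598873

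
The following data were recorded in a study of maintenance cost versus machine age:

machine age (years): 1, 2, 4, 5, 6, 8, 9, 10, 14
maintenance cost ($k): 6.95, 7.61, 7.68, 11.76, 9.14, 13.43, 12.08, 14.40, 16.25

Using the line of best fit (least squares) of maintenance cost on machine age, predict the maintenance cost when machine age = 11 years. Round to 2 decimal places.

14.40

n = 9, Σx = 59, Σy = 99.3, Σxy = 754.19, Σx² = 523
Sxx = Σx² − (Σx)²/n = 523 − 386.777778 = 136.222222
Sxy = Σxy − (Σx)(Σy)/n = 754.19 − 650.966667 = 103.223333
b = Sxy/Sxx = 103.223333/136.222222 = 0.757757
a = ȳ − b·x̄ = 11.033333 − 0.757757·6.555556 = 6.065816
ŷ(11) = a + b·11 = 6.065816 + 0.757757·11 = 14.401142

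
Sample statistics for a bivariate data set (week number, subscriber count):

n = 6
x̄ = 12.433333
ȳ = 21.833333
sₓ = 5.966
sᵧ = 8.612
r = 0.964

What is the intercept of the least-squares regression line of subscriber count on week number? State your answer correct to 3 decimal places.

4.532

b = r · sᵧ/sₓ = 0.964 · 8.612/5.966 = 1.391547
a = ȳ − b·x̄ = 21.833333 − 1.391547·12.433333 = 4.531769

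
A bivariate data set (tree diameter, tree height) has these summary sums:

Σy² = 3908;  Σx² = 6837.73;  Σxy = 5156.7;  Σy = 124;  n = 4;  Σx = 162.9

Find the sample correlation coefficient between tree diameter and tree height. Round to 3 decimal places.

0.936

Sxx = Σx² − (Σx)²/n = 6837.73 − 6634.1025 = 203.6275
Sxy = Σxy − (Σx)(Σy)/n = 5156.7 − 5049.9 = 106.8
Syy = Σy² − (Σy)²/n = 3908 − 3844 = 64
r = Sxy/√(Sxx·Syy) = 106.8/√(13032.16) = 106.8/114.158486 = 0.935541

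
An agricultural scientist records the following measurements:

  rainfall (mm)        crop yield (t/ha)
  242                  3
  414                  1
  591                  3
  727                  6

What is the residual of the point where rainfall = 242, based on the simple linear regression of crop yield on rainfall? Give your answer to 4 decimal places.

1.3680

n = 4, Σx = 1974, Σy = 13, Σxy = 7275, Σx² = 1107770
Sxx = Σx² − (Σx)²/n = 1107770 − 974169 = 133601
Sxy = Σxy − (Σx)(Σy)/n = 7275 − 6415.5 = 859.5
b = Sxy/Sxx = 859.5/133601 = 0.006433
a = ȳ − b·x̄ = 3.25 − 0.006433·493.5 = 0.075149
ŷ(242) = 0.075149 + 0.006433·242 = 1.632016
residual = y − ŷ = 3 − 1.632016 = 1.367984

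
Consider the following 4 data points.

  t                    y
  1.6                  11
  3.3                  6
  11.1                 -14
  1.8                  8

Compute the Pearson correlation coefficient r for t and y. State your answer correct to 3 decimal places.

-0.996

n = 4, Σx = 17.8, Σy = 11, Σxy = -103.6, Σx² = 139.9, Σy² = 417
Sxx = Σx² − (Σx)²/n = 139.9 − 79.21 = 60.69
Sxy = Σxy − (Σx)(Σy)/n = -103.6 − 48.95 = -152.55
Syy = Σy² − (Σy)²/n = 417 − 30.25 = 386.75
r = Sxy/√(Sxx·Syy) = -152.55/√(23471.8575) = -152.55/153.205279 = -0.995723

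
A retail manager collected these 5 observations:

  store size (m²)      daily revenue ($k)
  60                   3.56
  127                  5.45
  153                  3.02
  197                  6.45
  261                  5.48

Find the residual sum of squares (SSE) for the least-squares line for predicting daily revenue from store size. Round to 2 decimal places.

5.68

n = 5, Σx = 798, Σy = 23.96, Σxy = 4068.74, Σx² = 150068, Σy² = 123.1294
Sxx = Σx² − (Σx)²/n = 150068 − 127360.8 = 22707.2
Sxy = Σxy − (Σx)(Σy)/n = 4068.74 − 3824.016 = 244.724
Syy = Σy² − (Σy)²/n = 123.1294 − 114.81632 = 8.31308
b = Sxy/Sxx = 244.724/22707.2 = 0.010777
SSE = Syy − b·Sxy = 8.31308 − 0.010777·244.724 = 5.675598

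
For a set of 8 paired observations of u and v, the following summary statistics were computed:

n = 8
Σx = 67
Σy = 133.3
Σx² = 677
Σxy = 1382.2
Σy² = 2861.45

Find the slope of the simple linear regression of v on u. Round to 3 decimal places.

Sxx = Σx² − (Σx)²/n = 677 − 561.125 = 115.875
Sxy = Σxy − (Σx)(Σy)/n = 1382.2 − 1116.3875 = 265.8125
b = Sxy/Sxx = 265.8125/115.875 = 2.293959

2.294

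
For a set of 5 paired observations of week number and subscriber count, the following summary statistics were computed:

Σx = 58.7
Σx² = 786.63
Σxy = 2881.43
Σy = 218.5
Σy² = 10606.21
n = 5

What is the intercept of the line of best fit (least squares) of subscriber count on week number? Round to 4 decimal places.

Sxx = Σx² − (Σx)²/n = 786.63 − 689.138 = 97.492
Sxy = Σxy − (Σx)(Σy)/n = 2881.43 − 2565.19 = 316.24
b = Sxy/Sxx = 316.24/97.492 = 3.243753
a = ȳ − b·x̄ = 43.7 − 3.243753·11.74 = 5.618336

5.6183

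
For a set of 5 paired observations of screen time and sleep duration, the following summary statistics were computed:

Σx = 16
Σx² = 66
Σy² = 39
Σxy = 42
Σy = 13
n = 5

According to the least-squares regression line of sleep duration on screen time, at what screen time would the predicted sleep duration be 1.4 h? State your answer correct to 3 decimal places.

Sxx = Σx² − (Σx)²/n = 66 − 51.2 = 14.8
Sxy = Σxy − (Σx)(Σy)/n = 42 − 41.6 = 0.4
b = Sxy/Sxx = 0.4/14.8 = 0.027027
a = ȳ − b·x̄ = 2.6 − 0.027027·3.2 = 2.513514
Set a + b·x = 1.4: x = (1.4 − 2.513514) / 0.027027 = -41.2

-41.200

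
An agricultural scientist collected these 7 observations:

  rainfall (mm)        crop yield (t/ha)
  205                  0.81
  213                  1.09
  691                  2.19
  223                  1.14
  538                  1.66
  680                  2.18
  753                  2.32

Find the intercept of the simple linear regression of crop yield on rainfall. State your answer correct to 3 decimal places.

0.477

n = 7, Σx = 3303, Σy = 11.39, Σxy = 6288.17, Σx² = 1933457
Sxx = Σx² − (Σx)²/n = 1933457 − 1558544.142857 = 374912.857143
Sxy = Σxy − (Σx)(Σy)/n = 6288.17 − 5374.452857 = 913.717143
b = Sxy/Sxx = 913.717143/374912.857143 = 0.002437
a = ȳ − b·x̄ = 1.627143 − 0.002437·471.857143 = 0.477158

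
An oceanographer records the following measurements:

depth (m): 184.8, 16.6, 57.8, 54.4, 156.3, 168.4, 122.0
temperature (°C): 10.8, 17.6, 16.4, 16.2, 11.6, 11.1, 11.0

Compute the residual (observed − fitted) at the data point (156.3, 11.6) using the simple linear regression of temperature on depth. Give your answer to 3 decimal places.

0.185

n = 7, Σx = 760.3, Σy = 94.7, Σxy = 9141.52, Σx² = 108399.05
Sxx = Σx² − (Σx)²/n = 108399.05 − 82579.441429 = 25819.608571
Sxy = Σxy − (Σx)(Σy)/n = 9141.52 − 10285.772857 = -1144.252857
b = Sxy/Sxx = -1144.252857/25819.608571 = -0.044317
a = ȳ − b·x̄ = 13.528571 − (-0.044317)·108.614286 = 18.342053
ŷ(156.3) = 18.342053 + (-0.044317)·156.3 = 11.415274
residual = y − ŷ = 11.6 − 11.415274 = 0.184726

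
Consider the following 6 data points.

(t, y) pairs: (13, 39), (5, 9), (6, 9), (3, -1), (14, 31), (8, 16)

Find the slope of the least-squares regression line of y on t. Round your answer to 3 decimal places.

3.277

n = 6, Σx = 49, Σy = 103, Σxy = 1165, Σx² = 499
Sxx = Σx² − (Σx)²/n = 499 − 400.166667 = 98.833333
Sxy = Σxy − (Σx)(Σy)/n = 1165 − 841.166667 = 323.833333
b = Sxy/Sxx = 323.833333/98.833333 = 3.276560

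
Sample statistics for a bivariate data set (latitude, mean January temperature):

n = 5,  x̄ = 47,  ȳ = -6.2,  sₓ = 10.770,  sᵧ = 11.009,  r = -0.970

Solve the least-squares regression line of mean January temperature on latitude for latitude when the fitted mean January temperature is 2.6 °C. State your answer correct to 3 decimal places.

38.125

b = r · sᵧ/sₓ = -0.97 · 11.009/10.77 = -0.991526
a = ȳ − b·x̄ = -6.2 − (-0.991526)·47 = 40.401700
Set a + b·x = 2.6: x = (2.6 − 40.401700) / (-0.991526) = 38.124787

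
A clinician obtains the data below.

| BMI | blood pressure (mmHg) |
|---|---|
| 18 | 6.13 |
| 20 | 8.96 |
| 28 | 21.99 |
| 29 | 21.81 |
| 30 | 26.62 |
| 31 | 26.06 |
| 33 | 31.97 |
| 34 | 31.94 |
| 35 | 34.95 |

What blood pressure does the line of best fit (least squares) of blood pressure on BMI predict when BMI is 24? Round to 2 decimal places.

15.56

n = 9, Σx = 258, Σy = 210.43, Σxy = 6508.43, Σx² = 7680
Sxx = Σx² − (Σx)²/n = 7680 − 7396 = 284
Sxy = Σxy − (Σx)(Σy)/n = 6508.43 − 6032.326667 = 476.103333
b = Sxy/Sxx = 476.103333/284 = 1.676420
a = ȳ − b·x̄ = 23.381111 − 1.676420·28.666667 = -24.676268
ŷ(24) = a + b·24 = -24.676268 + 1.676420·24 = 15.557817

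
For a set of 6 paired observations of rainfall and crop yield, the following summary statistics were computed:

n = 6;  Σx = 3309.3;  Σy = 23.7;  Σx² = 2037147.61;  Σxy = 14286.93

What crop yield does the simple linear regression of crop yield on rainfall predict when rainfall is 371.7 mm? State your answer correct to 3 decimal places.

2.919

Sxx = Σx² − (Σx)²/n = 2037147.61 − 1825244.415 = 211903.195
Sxy = Σxy − (Σx)(Σy)/n = 14286.93 − 13071.735 = 1215.195
b = Sxy/Sxx = 1215.195/211903.195 = 0.005735
a = ȳ − b·x̄ = 3.95 − 0.005735·551.55 = 0.787042
ŷ(371.7) = a + b·371.7 = 0.787042 + 0.005735·371.7 = 2.918620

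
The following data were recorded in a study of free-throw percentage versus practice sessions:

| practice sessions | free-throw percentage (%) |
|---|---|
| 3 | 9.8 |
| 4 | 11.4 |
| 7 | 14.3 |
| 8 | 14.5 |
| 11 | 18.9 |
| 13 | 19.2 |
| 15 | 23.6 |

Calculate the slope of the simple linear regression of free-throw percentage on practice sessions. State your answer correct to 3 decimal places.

1.064

n = 7, Σx = 61, Σy = 111.7, Σxy = 1102.6, Σx² = 653
Sxx = Σx² − (Σx)²/n = 653 − 531.571429 = 121.428571
Sxy = Σxy − (Σx)(Σy)/n = 1102.6 − 973.385714 = 129.214286
b = Sxy/Sxx = 129.214286/121.428571 = 1.064118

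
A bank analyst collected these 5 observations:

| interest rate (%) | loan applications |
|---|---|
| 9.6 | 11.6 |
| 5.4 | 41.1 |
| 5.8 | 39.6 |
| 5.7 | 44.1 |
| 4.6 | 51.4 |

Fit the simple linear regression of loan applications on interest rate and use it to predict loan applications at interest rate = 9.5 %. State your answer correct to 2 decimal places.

n = 5, Σx = 31.1, Σy = 187.8, Σxy = 1050.79, Σx² = 208.61
Sxx = Σx² − (Σx)²/n = 208.61 − 193.442 = 15.168
Sxy = Σxy − (Σx)(Σy)/n = 1050.79 − 1168.116 = -117.326
b = Sxy/Sxx = -117.326/15.168 = -7.735100
a = ȳ − b·x̄ = 37.56 − (-7.735100)·6.22 = 85.672323
ŷ(9.5) = a + b·9.5 = 85.672323 + (-7.735100)·9.5 = 12.188871

12.19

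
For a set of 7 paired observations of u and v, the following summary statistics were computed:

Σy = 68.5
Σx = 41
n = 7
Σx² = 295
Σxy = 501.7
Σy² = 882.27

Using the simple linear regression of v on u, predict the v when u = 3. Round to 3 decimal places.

Sxx = Σx² − (Σx)²/n = 295 − 240.142857 = 54.857143
Sxy = Σxy − (Σx)(Σy)/n = 501.7 − 401.214286 = 100.485714
b = Sxy/Sxx = 100.485714/54.857143 = 1.831771
a = ȳ − b·x̄ = 9.785714 − 1.831771·5.857143 = -0.943229
ŷ(3) = a + b·3 = -0.943229 + 1.831771·3 = 4.552083

4.552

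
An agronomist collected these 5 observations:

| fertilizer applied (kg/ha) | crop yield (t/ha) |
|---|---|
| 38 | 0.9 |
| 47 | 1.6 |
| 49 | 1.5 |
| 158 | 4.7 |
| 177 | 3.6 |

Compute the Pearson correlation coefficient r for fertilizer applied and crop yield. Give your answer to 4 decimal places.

n = 5, Σx = 469, Σy = 12.3, Σxy = 1562.7, Σx² = 62347, Σy² = 40.67
Sxx = Σx² − (Σx)²/n = 62347 − 43992.2 = 18354.8
Sxy = Σxy − (Σx)(Σy)/n = 1562.7 − 1153.74 = 408.96
Syy = Σy² − (Σy)²/n = 40.67 − 30.258 = 10.412
r = Sxy/√(Sxx·Syy) = 408.96/√(191110.1776) = 408.96/437.161501 = 0.935490

0.9355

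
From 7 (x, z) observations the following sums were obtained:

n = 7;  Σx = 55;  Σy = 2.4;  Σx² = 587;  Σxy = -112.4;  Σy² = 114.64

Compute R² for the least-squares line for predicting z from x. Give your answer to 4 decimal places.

0.9775

Sxx = Σx² − (Σx)²/n = 587 − 432.142857 = 154.857143
Sxy = Σxy − (Σx)(Σy)/n = -112.4 − 18.857143 = -131.257143
Syy = Σy² − (Σy)²/n = 114.64 − 0.822857 = 113.817143
R² = Sxy²/(Sxx·Syy) = (-131.257143)²/(154.857143·113.817143) = 0.977478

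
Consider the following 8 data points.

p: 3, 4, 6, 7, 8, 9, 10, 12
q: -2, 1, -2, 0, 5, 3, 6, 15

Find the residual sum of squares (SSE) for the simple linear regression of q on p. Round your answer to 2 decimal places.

n = 8, Σx = 59, Σy = 26, Σxy = 293, Σx² = 499, Σy² = 304
Sxx = Σx² − (Σx)²/n = 499 − 435.125 = 63.875
Sxy = Σxy − (Σx)(Σy)/n = 293 − 191.75 = 101.25
Syy = Σy² − (Σy)²/n = 304 − 84.5 = 219.5
b = Sxy/Sxx = 101.25/63.875 = 1.585127
SSE = Syy − b·Sxy = 219.5 − 1.585127·101.25 = 59.005871

59.01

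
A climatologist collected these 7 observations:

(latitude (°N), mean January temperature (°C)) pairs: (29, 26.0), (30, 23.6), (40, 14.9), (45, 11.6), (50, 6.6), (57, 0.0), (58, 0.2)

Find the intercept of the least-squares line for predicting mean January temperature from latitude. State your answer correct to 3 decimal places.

n = 7, Σx = 309, Σy = 82.9, Σxy = 2921.6, Σx² = 14479
Sxx = Σx² − (Σx)²/n = 14479 − 13640.142857 = 838.857143
Sxy = Σxy − (Σx)(Σy)/n = 2921.6 − 3659.442857 = -737.842857
b = Sxy/Sxx = -737.842857/838.857143 = -0.879581
a = ȳ − b·x̄ = 11.842857 − (-0.879581)·44.142857 = 50.670078

50.670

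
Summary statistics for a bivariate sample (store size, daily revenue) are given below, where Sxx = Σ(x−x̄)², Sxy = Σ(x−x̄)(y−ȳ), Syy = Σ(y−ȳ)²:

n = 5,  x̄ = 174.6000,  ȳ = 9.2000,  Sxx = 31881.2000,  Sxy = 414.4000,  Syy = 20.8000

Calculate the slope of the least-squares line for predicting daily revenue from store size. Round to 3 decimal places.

b = Sxy/Sxx = 414.4/31881.2 = 0.012998

0.013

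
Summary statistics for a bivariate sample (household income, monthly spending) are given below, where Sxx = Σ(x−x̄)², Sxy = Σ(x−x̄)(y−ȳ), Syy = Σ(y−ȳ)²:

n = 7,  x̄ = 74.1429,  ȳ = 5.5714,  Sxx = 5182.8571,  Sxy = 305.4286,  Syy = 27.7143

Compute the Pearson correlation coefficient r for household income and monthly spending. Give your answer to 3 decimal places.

r = Sxy/√(Sxx·Syy) = 305.4286/√(143639.256527) = 305.4286/378.997700 = 0.805885

0.806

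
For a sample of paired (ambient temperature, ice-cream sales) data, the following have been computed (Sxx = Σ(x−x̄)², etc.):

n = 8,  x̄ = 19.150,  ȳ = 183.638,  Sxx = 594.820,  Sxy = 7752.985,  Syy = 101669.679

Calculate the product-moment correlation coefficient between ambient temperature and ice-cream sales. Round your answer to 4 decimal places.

0.9970

r = Sxy/√(Sxx·Syy) = 7752.985/√(60475158.46278) = 7752.985/7776.577555 = 0.996966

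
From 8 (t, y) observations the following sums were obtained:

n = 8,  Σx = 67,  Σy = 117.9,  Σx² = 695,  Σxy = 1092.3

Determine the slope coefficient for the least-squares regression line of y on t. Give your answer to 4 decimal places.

0.7835

Sxx = Σx² − (Σx)²/n = 695 − 561.125 = 133.875
Sxy = Σxy − (Σx)(Σy)/n = 1092.3 − 987.4125 = 104.8875
b = Sxy/Sxx = 104.8875/133.875 = 0.783473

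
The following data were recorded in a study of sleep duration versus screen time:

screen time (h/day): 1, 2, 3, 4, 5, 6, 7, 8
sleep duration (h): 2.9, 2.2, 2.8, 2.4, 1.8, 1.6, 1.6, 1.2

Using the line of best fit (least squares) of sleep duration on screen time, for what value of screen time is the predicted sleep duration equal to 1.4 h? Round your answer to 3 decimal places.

n = 8, Σx = 36, Σy = 16.5, Σxy = 64.7, Σx² = 204
Sxx = Σx² − (Σx)²/n = 204 − 162 = 42
Sxy = Σxy − (Σx)(Σy)/n = 64.7 − 74.25 = -9.55
b = Sxy/Sxx = -9.55/42 = -0.227381
a = ȳ − b·x̄ = 2.0625 − (-0.227381)·4.5 = 3.085714
Set a + b·x = 1.4: x = (1.4 − 3.085714) / (-0.227381) = 7.413613

7.414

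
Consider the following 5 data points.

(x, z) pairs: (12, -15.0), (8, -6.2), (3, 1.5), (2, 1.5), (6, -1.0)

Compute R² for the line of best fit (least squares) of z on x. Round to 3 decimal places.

n = 5, Σx = 31, Σy = -19.2, Σxy = -228.1, Σx² = 257, Σy² = 268.94
Sxx = Σx² − (Σx)²/n = 257 − 192.2 = 64.8
Sxy = Σxy − (Σx)(Σy)/n = -228.1 − (-119.04) = -109.06
Syy = Σy² − (Σy)²/n = 268.94 − 73.728 = 195.212
R² = Sxy²/(Sxx·Syy) = (-109.06)²/(64.8·195.212) = 0.940263

0.940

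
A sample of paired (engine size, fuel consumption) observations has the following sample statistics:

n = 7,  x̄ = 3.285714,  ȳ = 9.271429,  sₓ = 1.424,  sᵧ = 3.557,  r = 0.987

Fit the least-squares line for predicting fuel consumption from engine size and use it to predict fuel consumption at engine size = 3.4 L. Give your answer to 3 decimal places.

b = r · sᵧ/sₓ = 0.987 · 3.557/1.424 = 2.465421
a = ȳ − b·x̄ = 9.271429 − 2.465421·3.285714 = 1.170762
ŷ(3.4) = a + b·3.4 = 1.170762 + 2.465421·3.4 = 9.553192

9.553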